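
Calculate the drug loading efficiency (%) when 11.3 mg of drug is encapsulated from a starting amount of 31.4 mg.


Drug loading efficiency = (drug loaded / drug initial) * 100
DLE = 11.3 / 31.4 * 100
DLE = 0.3599 * 100
DLE = 35.99%

35.99


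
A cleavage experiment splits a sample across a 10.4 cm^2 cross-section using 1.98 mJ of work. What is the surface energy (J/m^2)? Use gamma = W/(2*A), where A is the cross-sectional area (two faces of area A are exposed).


Convert: A = 10.4 cm^2 = 0.00104 m^2, W = 1.98 mJ = 0.00198 J
Cleaving exposes two faces of area A, so total new surface = 2*A and gamma = W / (2*A)
gamma = 0.00198 / (2 * 0.00104)
gamma = 0.952 J/m^2

0.952


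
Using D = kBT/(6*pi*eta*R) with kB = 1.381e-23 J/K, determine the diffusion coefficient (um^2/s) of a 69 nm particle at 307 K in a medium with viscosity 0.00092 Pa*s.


Radius R = 69/2 = 34.5 nm = 3.45e-08 m
D = kB*T / (6*pi*eta*R)
D = 1.381e-23 * 307 / (6 * pi * 0.00092 * 3.45e-08)
D = 7.08637e-12 m^2/s = 7.086 um^2/s

7.086


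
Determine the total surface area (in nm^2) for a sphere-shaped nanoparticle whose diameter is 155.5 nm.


Radius r = 155.5/2 = 77.75 nm
Surface area SA = 4 * pi * r^2
SA = 4 * pi * (77.75)^2
SA = 75964.5 nm^2

75964.5


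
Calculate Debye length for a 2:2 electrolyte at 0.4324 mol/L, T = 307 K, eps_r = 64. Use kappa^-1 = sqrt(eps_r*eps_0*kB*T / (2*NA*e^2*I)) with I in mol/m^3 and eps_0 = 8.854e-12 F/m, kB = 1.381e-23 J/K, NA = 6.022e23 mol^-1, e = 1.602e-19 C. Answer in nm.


Ionic strength I = 0.4324 * 2^2 * 1000 = 1729.6 mol/m^3
kappa^-1 = sqrt(64 * 8.854e-12 * 1.381e-23 * 307 / (2 * 6.022e23 * (1.602e-19)^2 * 1729.6))
kappa^-1 = 0.212 nm

0.212


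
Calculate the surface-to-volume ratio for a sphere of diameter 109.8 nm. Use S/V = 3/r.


Radius r = 109.8/2 = 54.9 nm
S/V = 3 / r = 3 / 54.9
S/V = 0.0546 nm^-1

0.0546


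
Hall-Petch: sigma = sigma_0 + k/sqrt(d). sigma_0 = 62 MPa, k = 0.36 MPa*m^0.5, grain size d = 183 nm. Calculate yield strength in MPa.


d = 183 nm = 1.83e-07 m
sqrt(d) = 0.000427785
Hall-Petch contribution = k / sqrt(d) = 0.36 / 0.000427785 = 841.5 MPa
sigma = sigma_0 + k/sqrt(d) = 62 + 841.5 = 903.5 MPa

903.5


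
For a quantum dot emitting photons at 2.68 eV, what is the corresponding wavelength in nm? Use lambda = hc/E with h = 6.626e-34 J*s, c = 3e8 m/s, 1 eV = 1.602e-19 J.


Convert energy: E = 2.68 eV = 2.68 * 1.602e-19 = 4.29336e-19 J
lambda = h*c / E = 6.626e-34 * 3e8 / 4.29336e-19
lambda = 4.62994e-07 m = 463.0 nm

463.0


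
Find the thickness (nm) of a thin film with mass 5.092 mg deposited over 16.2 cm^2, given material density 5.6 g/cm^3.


Convert: m = 5.092 mg = 5.0920e-06 kg, A = 16.2 cm^2 = 1.6200e-03 m^2, rho = 5.6 g/cm^3 = 5600 kg/m^3
t = m / (A * rho)
t = 5.0920e-06 / (1.6200e-03 * 5600)
t = 5.6129e-07 m = 561.3 nm

561.3


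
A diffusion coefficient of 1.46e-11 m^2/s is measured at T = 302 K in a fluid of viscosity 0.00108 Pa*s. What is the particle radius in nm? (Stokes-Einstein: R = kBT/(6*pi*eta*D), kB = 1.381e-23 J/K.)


Stokes-Einstein: R = kB*T / (6*pi*eta*D)
R = 1.381e-23 * 302 / (6 * pi * 0.00108 * 1.46e-11)
R = 1.40321e-08 m = 14.03 nm

14.03


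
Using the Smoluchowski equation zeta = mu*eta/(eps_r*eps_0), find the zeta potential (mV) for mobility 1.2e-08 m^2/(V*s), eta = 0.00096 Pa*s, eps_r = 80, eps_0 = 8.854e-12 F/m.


Smoluchowski equation: zeta = mu * eta / (eps_r * eps_0)
zeta = 1.2e-08 * 0.00096 / (80 * 8.854e-12)
zeta = 0.016264 V = 16.26 mV

16.26


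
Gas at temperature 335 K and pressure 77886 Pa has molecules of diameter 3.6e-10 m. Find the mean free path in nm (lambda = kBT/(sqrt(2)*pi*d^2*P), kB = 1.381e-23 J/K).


Mean free path: lambda = kB*T / (sqrt(2) * pi * d^2 * P)
lambda = 1.381e-23 * 335 / (sqrt(2) * pi * (3.6e-10)^2 * 77886)
lambda = 1.03159e-07 m
lambda = 103.16 nm

103.16


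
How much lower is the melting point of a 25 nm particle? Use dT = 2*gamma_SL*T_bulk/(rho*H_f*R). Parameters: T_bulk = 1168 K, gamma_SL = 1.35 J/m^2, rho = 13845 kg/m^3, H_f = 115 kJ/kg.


Radius R = 25/2 = 12.5 nm = 1.25e-08 m
Convert H_f = 115 kJ/kg = 115000 J/kg
dT = 2 * gamma_SL * T_bulk / (rho * H_f * R)
dT = 2 * 1.35 * 1168 / (13845 * 115000 * 1.25e-08)
dT = 158.5 K

158.5


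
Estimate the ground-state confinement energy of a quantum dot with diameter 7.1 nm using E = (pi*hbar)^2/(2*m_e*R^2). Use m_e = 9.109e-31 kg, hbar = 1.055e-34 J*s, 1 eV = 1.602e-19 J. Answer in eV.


Radius R = 7.1/2 = 3.55 nm = 3.55e-09 m
E = (pi * 1.055e-34)^2 / (2 * 9.109e-31 * (3.55e-09)^2)
E(J) = 4.78462e-21
E = E(J) / 1.602e-19 = 0.0299 eV

0.0299


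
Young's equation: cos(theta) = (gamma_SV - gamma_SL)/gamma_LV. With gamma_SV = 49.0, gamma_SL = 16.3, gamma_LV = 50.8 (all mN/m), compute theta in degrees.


cos(theta) = (gamma_SV - gamma_SL) / gamma_LV
cos(theta) = (49.0 - 16.3) / 50.8
cos(theta) = 0.643701
theta = arccos(0.643701) = 49.93 degrees

49.93


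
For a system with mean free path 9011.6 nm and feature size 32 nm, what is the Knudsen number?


Knudsen number Kn = lambda / L
Kn = 9011.6 / 32
Kn = 281.6125

281.6125


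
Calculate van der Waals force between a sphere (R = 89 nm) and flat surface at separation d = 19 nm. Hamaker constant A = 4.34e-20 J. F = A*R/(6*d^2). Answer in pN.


Convert to SI: R = 89 nm = 8.9e-08 m, d = 19 nm = 1.9e-08 m
F = A * R / (6 * d^2)
F = 4.34e-20 * 8.9e-08 / (6 * (1.9e-08)^2)
F = 1.78329e-12 N = 1.783 pN

1.783


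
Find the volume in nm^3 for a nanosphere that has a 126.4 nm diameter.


Radius r = 126.4/2 = 63.2 nm
Volume V = (4/3) * pi * r^3
V = (4/3) * pi * (63.2)^3
V = 1057401.31 nm^3

1057401.31


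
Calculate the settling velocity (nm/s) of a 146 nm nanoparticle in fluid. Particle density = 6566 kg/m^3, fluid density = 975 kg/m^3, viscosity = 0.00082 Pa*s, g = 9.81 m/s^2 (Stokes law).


Radius R = 146/2 nm = 7.3e-08 m
Density difference = 6566 - 975 = 5591 kg/m^3
v = 2 * R^2 * (rho_p - rho_f) * g / (9 * eta)
v = 2 * (7.3e-08)^2 * 5591 * 9.81 / (9 * 0.00082)
v = 7.92096e-08 m/s = 79.2096 nm/s

79.2096


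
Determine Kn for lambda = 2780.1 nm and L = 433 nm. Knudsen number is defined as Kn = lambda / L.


Knudsen number Kn = lambda / L
Kn = 2780.1 / 433
Kn = 6.4206

6.4206


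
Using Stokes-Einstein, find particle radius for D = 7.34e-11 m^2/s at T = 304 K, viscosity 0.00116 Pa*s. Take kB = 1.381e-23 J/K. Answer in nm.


Stokes-Einstein: R = kB*T / (6*pi*eta*D)
R = 1.381e-23 * 304 / (6 * pi * 0.00116 * 7.34e-11)
R = 2.61585e-09 m = 2.62 nm

2.62


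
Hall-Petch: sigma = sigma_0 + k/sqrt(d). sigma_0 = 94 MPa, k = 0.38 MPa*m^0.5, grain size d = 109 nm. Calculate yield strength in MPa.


d = 109 nm = 1.09e-07 m
sqrt(d) = 0.0003301515
Hall-Petch contribution = k / sqrt(d) = 0.38 / 0.0003301515 = 1151.0 MPa
sigma = sigma_0 + k/sqrt(d) = 94 + 1151.0 = 1245.0 MPa

1245.0


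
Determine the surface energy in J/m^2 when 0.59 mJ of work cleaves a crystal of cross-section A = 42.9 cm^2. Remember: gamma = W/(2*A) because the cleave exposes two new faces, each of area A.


Convert: A = 42.9 cm^2 = 0.00429 m^2, W = 0.59 mJ = 0.00059 J
Cleaving exposes two faces of area A, so total new surface = 2*A and gamma = W / (2*A)
gamma = 0.00059 / (2 * 0.00429)
gamma = 0.069 J/m^2

0.069


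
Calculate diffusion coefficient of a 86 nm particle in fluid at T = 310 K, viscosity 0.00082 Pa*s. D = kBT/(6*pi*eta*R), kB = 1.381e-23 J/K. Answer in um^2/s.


Radius R = 86/2 = 43 nm = 4.3e-08 m
D = kB*T / (6*pi*eta*R)
D = 1.381e-23 * 310 / (6 * pi * 0.00082 * 4.3e-08)
D = 6.44128e-12 m^2/s = 6.441 um^2/s

6.441


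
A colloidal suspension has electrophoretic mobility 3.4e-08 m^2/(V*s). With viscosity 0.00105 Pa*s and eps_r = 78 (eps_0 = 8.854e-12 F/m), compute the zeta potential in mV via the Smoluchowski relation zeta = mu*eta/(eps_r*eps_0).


Smoluchowski equation: zeta = mu * eta / (eps_r * eps_0)
zeta = 3.4e-08 * 0.00105 / (78 * 8.854e-12)
zeta = 0.051693 V = 51.69 mV

51.69


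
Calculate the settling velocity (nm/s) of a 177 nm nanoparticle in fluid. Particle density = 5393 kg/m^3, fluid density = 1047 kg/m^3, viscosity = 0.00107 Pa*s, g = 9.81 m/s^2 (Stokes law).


Radius R = 177/2 nm = 8.85e-08 m
Density difference = 5393 - 1047 = 4346 kg/m^3
v = 2 * R^2 * (rho_p - rho_f) * g / (9 * eta)
v = 2 * (8.85e-08)^2 * 4346 * 9.81 / (9 * 0.00107)
v = 6.93504e-08 m/s = 69.3504 nm/s

69.3504


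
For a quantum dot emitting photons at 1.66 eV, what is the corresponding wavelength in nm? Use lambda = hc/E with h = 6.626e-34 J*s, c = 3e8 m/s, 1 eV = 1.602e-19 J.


Convert energy: E = 1.66 eV = 1.66 * 1.602e-19 = 2.65932e-19 J
lambda = h*c / E = 6.626e-34 * 3e8 / 2.65932e-19
lambda = 7.47484e-07 m = 747.5 nm

747.5


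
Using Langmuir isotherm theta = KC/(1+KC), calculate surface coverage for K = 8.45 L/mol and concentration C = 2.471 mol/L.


Langmuir isotherm: theta = K*C / (1 + K*C)
K*C = 8.45 * 2.471 = 20.87995
theta = 20.87995 / (1 + 20.87995) = 20.87995 / 21.87995
theta = 0.9543

0.9543


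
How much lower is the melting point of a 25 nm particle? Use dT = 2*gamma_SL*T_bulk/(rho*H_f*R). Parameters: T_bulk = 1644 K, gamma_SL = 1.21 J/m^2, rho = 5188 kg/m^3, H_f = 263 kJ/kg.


Radius R = 25/2 = 12.5 nm = 1.25e-08 m
Convert H_f = 263 kJ/kg = 263000 J/kg
dT = 2 * gamma_SL * T_bulk / (rho * H_f * R)
dT = 2 * 1.21 * 1644 / (5188 * 263000 * 1.25e-08)
dT = 233.3 K

233.3


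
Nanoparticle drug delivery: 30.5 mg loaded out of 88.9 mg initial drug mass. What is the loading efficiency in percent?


Drug loading efficiency = (drug loaded / drug initial) * 100
DLE = 30.5 / 88.9 * 100
DLE = 0.3431 * 100
DLE = 34.31%

34.31


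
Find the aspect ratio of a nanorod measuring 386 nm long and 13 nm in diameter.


Aspect ratio AR = length / diameter
AR = 386 / 13
AR = 29.69

29.69


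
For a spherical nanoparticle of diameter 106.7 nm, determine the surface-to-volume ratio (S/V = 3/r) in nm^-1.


Radius r = 106.7/2 = 53.35 nm
S/V = 3 / r = 3 / 53.35
S/V = 0.0562 nm^-1

0.0562


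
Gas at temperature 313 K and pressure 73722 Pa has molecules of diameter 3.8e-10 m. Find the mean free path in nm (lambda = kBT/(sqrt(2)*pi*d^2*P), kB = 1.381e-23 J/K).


Mean free path: lambda = kB*T / (sqrt(2) * pi * d^2 * P)
lambda = 1.381e-23 * 313 / (sqrt(2) * pi * (3.8e-10)^2 * 73722)
lambda = 9.13921e-08 m
lambda = 91.39 nm

91.39


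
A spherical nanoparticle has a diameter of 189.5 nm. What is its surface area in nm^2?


Radius r = 189.5/2 = 94.75 nm
Surface area SA = 4 * pi * r^2
SA = 4 * pi * (94.75)^2
SA = 112815.38 nm^2

112815.38


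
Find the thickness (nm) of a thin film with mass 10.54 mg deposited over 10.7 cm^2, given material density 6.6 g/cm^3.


Convert: m = 10.54 mg = 1.0540e-05 kg, A = 10.7 cm^2 = 1.0700e-03 m^2, rho = 6.6 g/cm^3 = 6600 kg/m^3
t = m / (A * rho)
t = 1.0540e-05 / (1.0700e-03 * 6600)
t = 1.4925e-06 m = 1492.5 nm

1492.5


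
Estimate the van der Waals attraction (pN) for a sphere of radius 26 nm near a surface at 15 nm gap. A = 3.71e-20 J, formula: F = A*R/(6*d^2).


Convert to SI: R = 26 nm = 2.6e-08 m, d = 15 nm = 1.5e-08 m
F = A * R / (6 * d^2)
F = 3.71e-20 * 2.6e-08 / (6 * (1.5e-08)^2)
F = 7.14519e-13 N = 0.715 pN

0.715


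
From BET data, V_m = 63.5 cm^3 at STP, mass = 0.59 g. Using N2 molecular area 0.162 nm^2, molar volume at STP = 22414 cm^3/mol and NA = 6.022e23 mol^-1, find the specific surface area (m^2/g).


Number of moles in monolayer = V_m / 22414 = 63.5 / 22414 = 0.00283305
Number of molecules = moles * NA = 0.00283305 * 6.022e23
SA = molecules * sigma / mass
SA = (63.5 / 22414) * 6.022e23 * 0.162e-18 / 0.59
SA = 468.4 m^2/g

468.4


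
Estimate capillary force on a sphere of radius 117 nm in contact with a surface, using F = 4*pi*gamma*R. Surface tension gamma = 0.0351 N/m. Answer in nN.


Convert radius: R = 117 nm = 1.17e-07 m
F = 4 * pi * gamma * R
F = 4 * pi * 0.0351 * 1.17e-07
F = 5.16063e-08 N = 51.6063 nN

51.6063


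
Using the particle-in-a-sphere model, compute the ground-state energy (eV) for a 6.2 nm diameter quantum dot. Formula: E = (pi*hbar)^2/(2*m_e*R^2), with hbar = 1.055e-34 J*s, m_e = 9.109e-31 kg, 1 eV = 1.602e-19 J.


Radius R = 6.2/2 = 3.1 nm = 3.1e-09 m
E = (pi * 1.055e-34)^2 / (2 * 9.109e-31 * (3.1e-09)^2)
E(J) = 6.27452e-21
E = E(J) / 1.602e-19 = 0.0392 eV

0.0392


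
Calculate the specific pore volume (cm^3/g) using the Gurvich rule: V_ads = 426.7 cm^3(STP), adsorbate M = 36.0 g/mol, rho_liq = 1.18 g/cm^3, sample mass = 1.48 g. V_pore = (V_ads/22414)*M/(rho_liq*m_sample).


Moles adsorbed n = V_ads / 22414 = 426.7 / 22414 = 1.903721e-02 mol
Liquid volume V_liq = n * M / rho_liq = 1.903721e-02 * 36.0 / 1.18 = 0.58080 cm^3
Specific pore volume V_pore = V_liq / m_sample = 0.58080 / 1.48
V_pore = 0.3924 cm^3/g

0.3924


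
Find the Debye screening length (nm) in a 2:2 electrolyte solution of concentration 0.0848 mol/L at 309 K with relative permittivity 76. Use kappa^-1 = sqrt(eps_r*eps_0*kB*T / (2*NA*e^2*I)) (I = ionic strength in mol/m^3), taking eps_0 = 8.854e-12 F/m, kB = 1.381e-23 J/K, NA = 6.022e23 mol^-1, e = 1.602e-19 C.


Ionic strength I = 0.0848 * 2^2 * 1000 = 339.2 mol/m^3
kappa^-1 = sqrt(76 * 8.854e-12 * 1.381e-23 * 309 / (2 * 6.022e23 * (1.602e-19)^2 * 339.2))
kappa^-1 = 0.523 nm

0.523


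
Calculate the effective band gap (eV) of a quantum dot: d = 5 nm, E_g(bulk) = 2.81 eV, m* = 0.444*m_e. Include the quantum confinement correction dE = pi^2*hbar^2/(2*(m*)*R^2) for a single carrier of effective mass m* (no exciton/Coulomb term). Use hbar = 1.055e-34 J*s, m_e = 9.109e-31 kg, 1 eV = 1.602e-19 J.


Radius R = 5/2 nm = 2.5e-09 m
Confinement energy dE = pi^2 * hbar^2 / (2 * m_eff * m_e * R^2)
dE = pi^2 * (1.055e-34)^2 / (2 * 0.444 * 9.109e-31 * (2.5e-09)^2) J, divided by 1.602e-19 J/eV
dE = 0.1356 eV
Total band gap = E_g(bulk) + dE = 2.81 + 0.1356 = 2.9456 eV

2.9456


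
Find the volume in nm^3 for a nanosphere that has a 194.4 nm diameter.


Radius r = 194.4/2 = 97.2 nm
Volume V = (4/3) * pi * r^3
V = (4/3) * pi * (97.2)^3
V = 3846691.91 nm^3

3846691.91


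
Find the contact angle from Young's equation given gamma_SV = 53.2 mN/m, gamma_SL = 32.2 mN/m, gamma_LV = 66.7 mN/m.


cos(theta) = (gamma_SV - gamma_SL) / gamma_LV
cos(theta) = (53.2 - 32.2) / 66.7
cos(theta) = 0.314843
theta = arccos(0.314843) = 71.65 degrees

71.65


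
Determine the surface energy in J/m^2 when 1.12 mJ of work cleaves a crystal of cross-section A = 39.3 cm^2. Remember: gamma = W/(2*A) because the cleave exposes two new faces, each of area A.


Convert: A = 39.3 cm^2 = 0.00393 m^2, W = 1.12 mJ = 0.00112 J
Cleaving exposes two faces of area A, so total new surface = 2*A and gamma = W / (2*A)
gamma = 0.00112 / (2 * 0.00393)
gamma = 0.142 J/m^2

0.142


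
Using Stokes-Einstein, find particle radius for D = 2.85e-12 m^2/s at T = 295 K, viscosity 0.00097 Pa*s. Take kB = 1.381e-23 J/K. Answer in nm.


Stokes-Einstein: R = kB*T / (6*pi*eta*D)
R = 1.381e-23 * 295 / (6 * pi * 0.00097 * 2.85e-12)
R = 7.81804e-08 m = 78.18 nm

78.18


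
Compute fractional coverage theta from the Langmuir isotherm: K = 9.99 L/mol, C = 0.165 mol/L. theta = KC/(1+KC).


Langmuir isotherm: theta = K*C / (1 + K*C)
K*C = 9.99 * 0.165 = 1.64835
theta = 1.64835 / (1 + 1.64835) = 1.64835 / 2.64835
theta = 0.6224

0.6224


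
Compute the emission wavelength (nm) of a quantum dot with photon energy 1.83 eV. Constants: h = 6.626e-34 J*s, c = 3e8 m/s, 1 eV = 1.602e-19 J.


Convert energy: E = 1.83 eV = 1.83 * 1.602e-19 = 2.93166e-19 J
lambda = h*c / E = 6.626e-34 * 3e8 / 2.93166e-19
lambda = 6.78046e-07 m = 678.0 nm

678.0


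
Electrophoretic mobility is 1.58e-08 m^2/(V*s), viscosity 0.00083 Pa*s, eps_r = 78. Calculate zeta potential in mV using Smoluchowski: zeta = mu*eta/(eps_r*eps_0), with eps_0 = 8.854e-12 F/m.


Smoluchowski equation: zeta = mu * eta / (eps_r * eps_0)
zeta = 1.58e-08 * 0.00083 / (78 * 8.854e-12)
zeta = 0.018989 V = 18.99 mV

18.99


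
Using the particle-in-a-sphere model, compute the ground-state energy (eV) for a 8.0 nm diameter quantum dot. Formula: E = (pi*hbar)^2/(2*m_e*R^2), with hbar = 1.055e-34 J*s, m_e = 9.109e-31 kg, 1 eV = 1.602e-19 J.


Radius R = 8.0/2 = 4 nm = 4e-09 m
E = (pi * 1.055e-34)^2 / (2 * 9.109e-31 * (4e-09)^2)
E(J) = 3.76863e-21
E = E(J) / 1.602e-19 = 0.0235 eV

0.0235


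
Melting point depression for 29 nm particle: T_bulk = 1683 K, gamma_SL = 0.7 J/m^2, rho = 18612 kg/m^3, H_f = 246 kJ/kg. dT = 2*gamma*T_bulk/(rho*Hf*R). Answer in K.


Radius R = 29/2 = 14.5 nm = 1.45e-08 m
Convert H_f = 246 kJ/kg = 246000 J/kg
dT = 2 * gamma_SL * T_bulk / (rho * H_f * R)
dT = 2 * 0.7 * 1683 / (18612 * 246000 * 1.45e-08)
dT = 35.5 K

35.5


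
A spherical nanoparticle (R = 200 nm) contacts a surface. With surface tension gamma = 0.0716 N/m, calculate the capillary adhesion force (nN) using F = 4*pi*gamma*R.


Convert radius: R = 200 nm = 2e-07 m
F = 4 * pi * gamma * R
F = 4 * pi * 0.0716 * 2e-07
F = 1.7995e-07 N = 179.9504 nN

179.9504


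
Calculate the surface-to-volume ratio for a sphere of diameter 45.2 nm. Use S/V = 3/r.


Radius r = 45.2/2 = 22.6 nm
S/V = 3 / r = 3 / 22.6
S/V = 0.1327 nm^-1

0.1327


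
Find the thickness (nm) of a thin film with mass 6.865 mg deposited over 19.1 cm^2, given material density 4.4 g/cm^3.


Convert: m = 6.865 mg = 6.8650e-06 kg, A = 19.1 cm^2 = 1.9100e-03 m^2, rho = 4.4 g/cm^3 = 4400 kg/m^3
t = m / (A * rho)
t = 6.8650e-06 / (1.9100e-03 * 4400)
t = 8.1687e-07 m = 816.9 nm

816.9


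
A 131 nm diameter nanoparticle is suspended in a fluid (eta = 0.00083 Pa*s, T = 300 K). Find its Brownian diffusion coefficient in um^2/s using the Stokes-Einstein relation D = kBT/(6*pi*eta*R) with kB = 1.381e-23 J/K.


Radius R = 131/2 = 65.5 nm = 6.55e-08 m
D = kB*T / (6*pi*eta*R)
D = 1.381e-23 * 300 / (6 * pi * 0.00083 * 6.55e-08)
D = 4.04291e-12 m^2/s = 4.043 um^2/s

4.043


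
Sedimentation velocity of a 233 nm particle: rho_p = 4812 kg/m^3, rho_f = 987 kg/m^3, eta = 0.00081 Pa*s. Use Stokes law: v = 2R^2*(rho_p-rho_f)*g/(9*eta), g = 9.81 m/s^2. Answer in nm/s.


Radius R = 233/2 nm = 1.165e-07 m
Density difference = 4812 - 987 = 3825 kg/m^3
v = 2 * R^2 * (rho_p - rho_f) * g / (9 * eta)
v = 2 * (1.165e-07)^2 * 3825 * 9.81 / (9 * 0.00081)
v = 1.39719e-07 m/s = 139.7188 nm/s

139.7188


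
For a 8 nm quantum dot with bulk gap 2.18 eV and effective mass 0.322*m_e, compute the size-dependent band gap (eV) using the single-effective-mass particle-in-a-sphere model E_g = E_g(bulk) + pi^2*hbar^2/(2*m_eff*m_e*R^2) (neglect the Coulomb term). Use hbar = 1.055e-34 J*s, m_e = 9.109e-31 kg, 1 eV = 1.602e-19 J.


Radius R = 8/2 nm = 4e-09 m
Confinement energy dE = pi^2 * hbar^2 / (2 * m_eff * m_e * R^2)
dE = pi^2 * (1.055e-34)^2 / (2 * 0.322 * 9.109e-31 * (4e-09)^2) J, divided by 1.602e-19 J/eV
dE = 0.0731 eV
Total band gap = E_g(bulk) + dE = 2.18 + 0.0731 = 2.2531 eV

2.2531


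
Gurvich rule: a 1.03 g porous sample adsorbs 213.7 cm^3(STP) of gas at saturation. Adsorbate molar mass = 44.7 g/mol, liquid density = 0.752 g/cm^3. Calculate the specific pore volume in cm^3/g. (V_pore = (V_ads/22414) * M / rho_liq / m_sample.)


Moles adsorbed n = V_ads / 22414 = 213.7 / 22414 = 9.534220e-03 mol
Liquid volume V_liq = n * M / rho_liq = 9.534220e-03 * 44.7 / 0.752 = 0.56673 cm^3
Specific pore volume V_pore = V_liq / m_sample = 0.56673 / 1.03
V_pore = 0.5502 cm^3/g

0.5502


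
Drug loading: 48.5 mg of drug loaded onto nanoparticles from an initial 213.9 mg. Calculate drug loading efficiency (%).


Drug loading efficiency = (drug loaded / drug initial) * 100
DLE = 48.5 / 213.9 * 100
DLE = 0.2267 * 100
DLE = 22.67%

22.67


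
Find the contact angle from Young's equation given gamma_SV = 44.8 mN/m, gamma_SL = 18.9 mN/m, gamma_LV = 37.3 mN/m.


cos(theta) = (gamma_SV - gamma_SL) / gamma_LV
cos(theta) = (44.8 - 18.9) / 37.3
cos(theta) = 0.69437
theta = arccos(0.69437) = 46.02 degrees

46.02


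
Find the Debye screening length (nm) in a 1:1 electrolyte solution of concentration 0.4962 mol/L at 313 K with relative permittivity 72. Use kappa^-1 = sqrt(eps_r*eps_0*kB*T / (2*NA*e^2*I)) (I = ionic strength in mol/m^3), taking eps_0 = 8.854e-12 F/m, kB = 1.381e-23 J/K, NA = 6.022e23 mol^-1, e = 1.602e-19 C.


Ionic strength I = 0.4962 * 1^2 * 1000 = 496.2 mol/m^3
kappa^-1 = sqrt(72 * 8.854e-12 * 1.381e-23 * 313 / (2 * 6.022e23 * (1.602e-19)^2 * 496.2))
kappa^-1 = 0.424 nm

0.424


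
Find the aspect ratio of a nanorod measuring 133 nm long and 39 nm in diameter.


Aspect ratio AR = length / diameter
AR = 133 / 39
AR = 3.41

3.41


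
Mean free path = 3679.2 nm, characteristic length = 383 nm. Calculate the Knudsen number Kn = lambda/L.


Knudsen number Kn = lambda / L
Kn = 3679.2 / 383
Kn = 9.6063

9.6063


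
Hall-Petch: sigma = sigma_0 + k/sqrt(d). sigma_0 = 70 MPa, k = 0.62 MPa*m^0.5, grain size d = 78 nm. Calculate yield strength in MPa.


d = 78 nm = 7.8e-08 m
sqrt(d) = 0.0002792848
Hall-Petch contribution = k / sqrt(d) = 0.62 / 0.0002792848 = 2220.0 MPa
sigma = sigma_0 + k/sqrt(d) = 70 + 2220.0 = 2290.0 MPa

2290.0


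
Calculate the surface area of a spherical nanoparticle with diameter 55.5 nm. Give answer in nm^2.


Radius r = 55.5/2 = 27.75 nm
Surface area SA = 4 * pi * r^2
SA = 4 * pi * (27.75)^2
SA = 9676.89 nm^2

9676.89


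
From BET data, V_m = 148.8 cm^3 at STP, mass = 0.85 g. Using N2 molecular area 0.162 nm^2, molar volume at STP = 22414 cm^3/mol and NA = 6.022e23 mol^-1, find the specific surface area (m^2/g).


Number of moles in monolayer = V_m / 22414 = 148.8 / 22414 = 0.00663871
Number of molecules = moles * NA = 0.00663871 * 6.022e23
SA = molecules * sigma / mass
SA = (148.8 / 22414) * 6.022e23 * 0.162e-18 / 0.85
SA = 761.9 m^2/g

761.9


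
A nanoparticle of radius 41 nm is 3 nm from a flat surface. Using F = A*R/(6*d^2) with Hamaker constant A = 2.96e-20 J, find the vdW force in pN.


Convert to SI: R = 41 nm = 4.1e-08 m, d = 3 nm = 3e-09 m
F = A * R / (6 * d^2)
F = 2.96e-20 * 4.1e-08 / (6 * (3e-09)^2)
F = 2.24741e-11 N = 22.474 pN

22.474


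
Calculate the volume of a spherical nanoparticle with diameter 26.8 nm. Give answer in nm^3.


Radius r = 26.8/2 = 13.4 nm
Volume V = (4/3) * pi * r^3
V = (4/3) * pi * (13.4)^3
V = 10078.66 nm^3

10078.66


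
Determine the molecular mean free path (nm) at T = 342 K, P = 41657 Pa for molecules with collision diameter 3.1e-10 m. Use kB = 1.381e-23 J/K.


Mean free path: lambda = kB*T / (sqrt(2) * pi * d^2 * P)
lambda = 1.381e-23 * 342 / (sqrt(2) * pi * (3.1e-10)^2 * 41657)
lambda = 2.65548e-07 m
lambda = 265.55 nm

265.55


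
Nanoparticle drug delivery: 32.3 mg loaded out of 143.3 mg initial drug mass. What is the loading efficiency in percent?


Drug loading efficiency = (drug loaded / drug initial) * 100
DLE = 32.3 / 143.3 * 100
DLE = 0.2254 * 100
DLE = 22.54%

22.54


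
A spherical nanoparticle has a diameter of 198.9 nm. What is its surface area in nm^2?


Radius r = 198.9/2 = 99.45 nm
Surface area SA = 4 * pi * r^2
SA = 4 * pi * (99.45)^2
SA = 124285.21 nm^2

124285.21


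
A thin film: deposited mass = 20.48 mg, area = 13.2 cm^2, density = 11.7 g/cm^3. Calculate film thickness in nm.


Convert: m = 20.48 mg = 2.0480e-05 kg, A = 13.2 cm^2 = 1.3200e-03 m^2, rho = 11.7 g/cm^3 = 11700 kg/m^3
t = m / (A * rho)
t = 2.0480e-05 / (1.3200e-03 * 11700)
t = 1.3261e-06 m = 1326.1 nm

1326.1


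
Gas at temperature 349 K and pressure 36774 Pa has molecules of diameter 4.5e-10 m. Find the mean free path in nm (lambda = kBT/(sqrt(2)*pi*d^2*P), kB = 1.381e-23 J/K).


Mean free path: lambda = kB*T / (sqrt(2) * pi * d^2 * P)
lambda = 1.381e-23 * 349 / (sqrt(2) * pi * (4.5e-10)^2 * 36774)
lambda = 1.45676e-07 m
lambda = 145.68 nm

145.68


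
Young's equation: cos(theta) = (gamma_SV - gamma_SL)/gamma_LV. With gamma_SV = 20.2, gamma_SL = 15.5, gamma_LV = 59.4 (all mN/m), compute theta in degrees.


cos(theta) = (gamma_SV - gamma_SL) / gamma_LV
cos(theta) = (20.2 - 15.5) / 59.4
cos(theta) = 0.079125
theta = arccos(0.079125) = 85.46 degrees

85.46


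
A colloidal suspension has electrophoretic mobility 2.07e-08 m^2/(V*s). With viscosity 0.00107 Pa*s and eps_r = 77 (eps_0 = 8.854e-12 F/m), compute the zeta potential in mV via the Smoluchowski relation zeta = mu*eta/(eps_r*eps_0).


Smoluchowski equation: zeta = mu * eta / (eps_r * eps_0)
zeta = 2.07e-08 * 0.00107 / (77 * 8.854e-12)
zeta = 0.032488 V = 32.49 mV

32.49


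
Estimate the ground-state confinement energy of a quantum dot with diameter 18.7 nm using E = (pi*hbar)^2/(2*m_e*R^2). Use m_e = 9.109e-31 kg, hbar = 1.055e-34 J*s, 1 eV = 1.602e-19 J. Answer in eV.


Radius R = 18.7/2 = 9.35 nm = 9.35e-09 m
E = (pi * 1.055e-34)^2 / (2 * 9.109e-31 * (9.35e-09)^2)
E(J) = 6.89733e-22
E = E(J) / 1.602e-19 = 0.0043 eV

0.0043


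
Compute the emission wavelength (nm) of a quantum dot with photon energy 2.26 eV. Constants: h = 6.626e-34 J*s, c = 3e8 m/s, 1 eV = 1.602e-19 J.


Convert energy: E = 2.26 eV = 2.26 * 1.602e-19 = 3.62052e-19 J
lambda = h*c / E = 6.626e-34 * 3e8 / 3.62052e-19
lambda = 5.49037e-07 m = 549.0 nm

549.0


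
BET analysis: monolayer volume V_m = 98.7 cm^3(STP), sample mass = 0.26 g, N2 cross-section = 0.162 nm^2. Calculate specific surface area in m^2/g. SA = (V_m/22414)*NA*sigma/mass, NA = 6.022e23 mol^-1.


Number of moles in monolayer = V_m / 22414 = 98.7 / 22414 = 0.0044035
Number of molecules = moles * NA = 0.0044035 * 6.022e23
SA = molecules * sigma / mass
SA = (98.7 / 22414) * 6.022e23 * 0.162e-18 / 0.26
SA = 1652.3 m^2/g

1652.3


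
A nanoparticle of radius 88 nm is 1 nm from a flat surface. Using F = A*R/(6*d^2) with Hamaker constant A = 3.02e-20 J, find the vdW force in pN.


Convert to SI: R = 88 nm = 8.8e-08 m, d = 1 nm = 1e-09 m
F = A * R / (6 * d^2)
F = 3.02e-20 * 8.8e-08 / (6 * (1e-09)^2)
F = 4.42933e-10 N = 442.933 pN

442.933


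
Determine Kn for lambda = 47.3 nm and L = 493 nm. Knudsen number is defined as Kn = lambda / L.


Knudsen number Kn = lambda / L
Kn = 47.3 / 493
Kn = 0.0959

0.0959


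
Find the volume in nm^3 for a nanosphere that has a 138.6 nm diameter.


Radius r = 138.6/2 = 69.3 nm
Volume V = (4/3) * pi * r^3
V = (4/3) * pi * (69.3)^3
V = 1394081.98 nm^3

1394081.98


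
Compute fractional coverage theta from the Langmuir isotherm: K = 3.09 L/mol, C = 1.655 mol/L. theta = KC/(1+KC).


Langmuir isotherm: theta = K*C / (1 + K*C)
K*C = 3.09 * 1.655 = 5.11395
theta = 5.11395 / (1 + 5.11395) = 5.11395 / 6.11395
theta = 0.8364

0.8364


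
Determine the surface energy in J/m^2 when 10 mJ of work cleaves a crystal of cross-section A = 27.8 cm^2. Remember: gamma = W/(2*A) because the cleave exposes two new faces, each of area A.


Convert: A = 27.8 cm^2 = 0.00278 m^2, W = 10 mJ = 0.01 J
Cleaving exposes two faces of area A, so total new surface = 2*A and gamma = W / (2*A)
gamma = 0.01 / (2 * 0.00278)
gamma = 1.799 J/m^2

1.799


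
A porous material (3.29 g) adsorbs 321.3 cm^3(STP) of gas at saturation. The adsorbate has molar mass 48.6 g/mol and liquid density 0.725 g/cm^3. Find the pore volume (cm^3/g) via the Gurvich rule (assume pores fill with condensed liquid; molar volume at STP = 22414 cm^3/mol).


Moles adsorbed n = V_ads / 22414 = 321.3 / 22414 = 1.433479e-02 mol
Liquid volume V_liq = n * M / rho_liq = 1.433479e-02 * 48.6 / 0.725 = 0.96093 cm^3
Specific pore volume V_pore = V_liq / m_sample = 0.96093 / 3.29
V_pore = 0.2921 cm^3/g

0.2921


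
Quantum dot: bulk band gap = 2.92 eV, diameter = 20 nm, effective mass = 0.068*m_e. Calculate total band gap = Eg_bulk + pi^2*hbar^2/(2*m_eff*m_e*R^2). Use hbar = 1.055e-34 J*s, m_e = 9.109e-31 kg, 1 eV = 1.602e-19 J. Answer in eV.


Radius R = 20/2 nm = 1e-08 m
Confinement energy dE = pi^2 * hbar^2 / (2 * m_eff * m_e * R^2)
dE = pi^2 * (1.055e-34)^2 / (2 * 0.068 * 9.109e-31 * (1e-08)^2) J, divided by 1.602e-19 J/eV
dE = 0.0554 eV
Total band gap = E_g(bulk) + dE = 2.92 + 0.0554 = 2.9754 eV

2.9754


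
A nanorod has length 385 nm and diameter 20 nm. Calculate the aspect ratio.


Aspect ratio AR = length / diameter
AR = 385 / 20
AR = 19.25

19.25


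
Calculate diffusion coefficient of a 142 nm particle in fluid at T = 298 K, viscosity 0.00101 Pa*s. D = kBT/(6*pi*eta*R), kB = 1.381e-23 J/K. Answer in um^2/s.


Radius R = 142/2 = 71 nm = 7.1e-08 m
D = kB*T / (6*pi*eta*R)
D = 1.381e-23 * 298 / (6 * pi * 0.00101 * 7.1e-08)
D = 3.04459e-12 m^2/s = 3.045 um^2/s

3.045


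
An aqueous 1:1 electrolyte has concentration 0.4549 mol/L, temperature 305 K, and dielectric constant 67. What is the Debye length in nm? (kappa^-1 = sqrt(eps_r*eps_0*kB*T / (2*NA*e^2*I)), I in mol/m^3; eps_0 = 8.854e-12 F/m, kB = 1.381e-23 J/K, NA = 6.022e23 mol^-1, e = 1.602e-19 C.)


Ionic strength I = 0.4549 * 1^2 * 1000 = 454.9 mol/m^3
kappa^-1 = sqrt(67 * 8.854e-12 * 1.381e-23 * 305 / (2 * 6.022e23 * (1.602e-19)^2 * 454.9))
kappa^-1 = 0.422 nm

0.422


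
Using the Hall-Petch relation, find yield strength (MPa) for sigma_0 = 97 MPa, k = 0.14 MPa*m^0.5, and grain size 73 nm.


d = 73 nm = 7.3e-08 m
sqrt(d) = 0.0002701851
Hall-Petch contribution = k / sqrt(d) = 0.14 / 0.0002701851 = 518.2 MPa
sigma = sigma_0 + k/sqrt(d) = 97 + 518.2 = 615.2 MPa

615.2


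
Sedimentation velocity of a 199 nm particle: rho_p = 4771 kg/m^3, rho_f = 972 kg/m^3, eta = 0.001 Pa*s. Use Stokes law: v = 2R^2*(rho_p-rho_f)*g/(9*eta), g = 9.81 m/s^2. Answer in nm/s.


Radius R = 199/2 nm = 9.95e-08 m
Density difference = 4771 - 972 = 3799 kg/m^3
v = 2 * R^2 * (rho_p - rho_f) * g / (9 * eta)
v = 2 * (9.95e-08)^2 * 3799 * 9.81 / (9 * 0.001)
v = 8.19921e-08 m/s = 81.9921 nm/s

81.9921


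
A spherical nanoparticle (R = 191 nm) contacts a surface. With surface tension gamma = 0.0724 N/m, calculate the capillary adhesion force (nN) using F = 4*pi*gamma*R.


Convert radius: R = 191 nm = 1.91e-07 m
F = 4 * pi * gamma * R
F = 4 * pi * 0.0724 * 1.91e-07
F = 1.73773e-07 N = 173.7728 nN

173.7728


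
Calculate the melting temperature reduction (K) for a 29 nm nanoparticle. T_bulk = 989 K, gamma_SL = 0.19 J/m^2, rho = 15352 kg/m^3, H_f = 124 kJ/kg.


Radius R = 29/2 = 14.5 nm = 1.45e-08 m
Convert H_f = 124 kJ/kg = 124000 J/kg
dT = 2 * gamma_SL * T_bulk / (rho * H_f * R)
dT = 2 * 0.19 * 989 / (15352 * 124000 * 1.45e-08)
dT = 13.6 K

13.6


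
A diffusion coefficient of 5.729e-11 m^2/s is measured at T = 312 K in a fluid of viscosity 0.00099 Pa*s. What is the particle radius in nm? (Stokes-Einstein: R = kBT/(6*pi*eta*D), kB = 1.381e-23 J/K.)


Stokes-Einstein: R = kB*T / (6*pi*eta*D)
R = 1.381e-23 * 312 / (6 * pi * 0.00099 * 5.729e-11)
R = 4.03026e-09 m = 4.03 nm

4.03


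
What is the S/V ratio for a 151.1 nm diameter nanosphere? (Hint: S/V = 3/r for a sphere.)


Radius r = 151.1/2 = 75.55 nm
S/V = 3 / r = 3 / 75.55
S/V = 0.0397 nm^-1

0.0397


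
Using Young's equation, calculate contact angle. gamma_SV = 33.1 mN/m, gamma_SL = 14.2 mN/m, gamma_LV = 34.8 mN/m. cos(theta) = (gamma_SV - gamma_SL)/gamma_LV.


cos(theta) = (gamma_SV - gamma_SL) / gamma_LV
cos(theta) = (33.1 - 14.2) / 34.8
cos(theta) = 0.543103
theta = arccos(0.543103) = 57.1 degrees

57.1


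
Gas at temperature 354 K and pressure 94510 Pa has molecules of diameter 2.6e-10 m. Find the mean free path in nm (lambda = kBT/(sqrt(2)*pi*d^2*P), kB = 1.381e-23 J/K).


Mean free path: lambda = kB*T / (sqrt(2) * pi * d^2 * P)
lambda = 1.381e-23 * 354 / (sqrt(2) * pi * (2.6e-10)^2 * 94510)
lambda = 1.7223e-07 m
lambda = 172.23 nm

172.23


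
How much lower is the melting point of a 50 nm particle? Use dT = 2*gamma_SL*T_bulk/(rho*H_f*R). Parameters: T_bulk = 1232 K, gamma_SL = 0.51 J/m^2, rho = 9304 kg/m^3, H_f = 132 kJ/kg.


Radius R = 50/2 = 25 nm = 2.5e-08 m
Convert H_f = 132 kJ/kg = 132000 J/kg
dT = 2 * gamma_SL * T_bulk / (rho * H_f * R)
dT = 2 * 0.51 * 1232 / (9304 * 132000 * 2.5e-08)
dT = 40.9 K

40.9


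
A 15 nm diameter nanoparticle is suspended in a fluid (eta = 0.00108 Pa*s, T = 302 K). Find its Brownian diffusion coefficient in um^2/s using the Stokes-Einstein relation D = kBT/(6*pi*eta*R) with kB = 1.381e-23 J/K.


Radius R = 15/2 = 7.5 nm = 7.5e-09 m
D = kB*T / (6*pi*eta*R)
D = 1.381e-23 * 302 / (6 * pi * 0.00108 * 7.5e-09)
D = 2.73158e-11 m^2/s = 27.316 um^2/s

27.316


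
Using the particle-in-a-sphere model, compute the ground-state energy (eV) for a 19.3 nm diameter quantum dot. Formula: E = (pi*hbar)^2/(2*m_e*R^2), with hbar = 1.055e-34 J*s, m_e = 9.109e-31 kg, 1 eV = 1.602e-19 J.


Radius R = 19.3/2 = 9.65 nm = 9.65e-09 m
E = (pi * 1.055e-34)^2 / (2 * 9.109e-31 * (9.65e-09)^2)
E(J) = 6.47514e-22
E = E(J) / 1.602e-19 = 0.004 eV

0.004


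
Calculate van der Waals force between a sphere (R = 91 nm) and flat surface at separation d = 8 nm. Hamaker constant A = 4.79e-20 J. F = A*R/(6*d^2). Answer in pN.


Convert to SI: R = 91 nm = 9.1e-08 m, d = 8 nm = 8e-09 m
F = A * R / (6 * d^2)
F = 4.79e-20 * 9.1e-08 / (6 * (8e-09)^2)
F = 1.13513e-11 N = 11.351 pN

11.351


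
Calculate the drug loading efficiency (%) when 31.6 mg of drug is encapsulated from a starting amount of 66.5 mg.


Drug loading efficiency = (drug loaded / drug initial) * 100
DLE = 31.6 / 66.5 * 100
DLE = 0.4752 * 100
DLE = 47.52%

47.52


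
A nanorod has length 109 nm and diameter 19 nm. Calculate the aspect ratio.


Aspect ratio AR = length / diameter
AR = 109 / 19
AR = 5.74

5.74


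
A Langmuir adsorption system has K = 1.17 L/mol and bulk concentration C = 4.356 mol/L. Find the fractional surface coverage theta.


Langmuir isotherm: theta = K*C / (1 + K*C)
K*C = 1.17 * 4.356 = 5.09652
theta = 5.09652 / (1 + 5.09652) = 5.09652 / 6.09652
theta = 0.836

0.836


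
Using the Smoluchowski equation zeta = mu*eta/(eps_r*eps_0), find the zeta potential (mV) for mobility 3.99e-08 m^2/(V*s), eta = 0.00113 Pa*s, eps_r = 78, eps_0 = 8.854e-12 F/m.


Smoluchowski equation: zeta = mu * eta / (eps_r * eps_0)
zeta = 3.99e-08 * 0.00113 / (78 * 8.854e-12)
zeta = 0.065286 V = 65.29 mV

65.29


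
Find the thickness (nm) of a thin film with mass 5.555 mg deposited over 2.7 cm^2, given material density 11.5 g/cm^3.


Convert: m = 5.555 mg = 5.5550e-06 kg, A = 2.7 cm^2 = 2.7000e-04 m^2, rho = 11.5 g/cm^3 = 11500 kg/m^3
t = m / (A * rho)
t = 5.5550e-06 / (2.7000e-04 * 11500)
t = 1.7890e-06 m = 1789.0 nm

1789.0


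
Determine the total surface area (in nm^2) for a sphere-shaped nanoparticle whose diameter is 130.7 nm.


Radius r = 130.7/2 = 65.35 nm
Surface area SA = 4 * pi * r^2
SA = 4 * pi * (65.35)^2
SA = 53666.23 nm^2

53666.23


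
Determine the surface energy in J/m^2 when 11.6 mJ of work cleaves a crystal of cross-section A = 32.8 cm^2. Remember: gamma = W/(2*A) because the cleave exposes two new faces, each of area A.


Convert: A = 32.8 cm^2 = 0.00328 m^2, W = 11.6 mJ = 0.0116 J
Cleaving exposes two faces of area A, so total new surface = 2*A and gamma = W / (2*A)
gamma = 0.0116 / (2 * 0.00328)
gamma = 1.768 J/m^2

1.768


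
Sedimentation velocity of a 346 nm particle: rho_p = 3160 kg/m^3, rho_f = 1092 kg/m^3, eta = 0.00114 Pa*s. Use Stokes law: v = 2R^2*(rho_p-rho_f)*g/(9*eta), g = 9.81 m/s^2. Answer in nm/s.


Radius R = 346/2 nm = 1.73e-07 m
Density difference = 3160 - 1092 = 2068 kg/m^3
v = 2 * R^2 * (rho_p - rho_f) * g / (9 * eta)
v = 2 * (1.73e-07)^2 * 2068 * 9.81 / (9 * 0.00114)
v = 1.18357e-07 m/s = 118.3571 nm/s

118.3571


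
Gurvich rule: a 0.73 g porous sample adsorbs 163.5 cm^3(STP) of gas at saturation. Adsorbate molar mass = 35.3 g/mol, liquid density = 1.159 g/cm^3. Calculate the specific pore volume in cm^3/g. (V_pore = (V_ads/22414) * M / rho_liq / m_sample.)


Moles adsorbed n = V_ads / 22414 = 163.5 / 22414 = 7.294548e-03 mol
Liquid volume V_liq = n * M / rho_liq = 7.294548e-03 * 35.3 / 1.159 = 0.22217 cm^3
Specific pore volume V_pore = V_liq / m_sample = 0.22217 / 0.73
V_pore = 0.3043 cm^3/g

0.3043


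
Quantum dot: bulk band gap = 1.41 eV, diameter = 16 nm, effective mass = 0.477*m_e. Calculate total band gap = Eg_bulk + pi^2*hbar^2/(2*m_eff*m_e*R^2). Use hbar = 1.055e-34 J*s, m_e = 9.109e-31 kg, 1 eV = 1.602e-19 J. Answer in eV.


Radius R = 16/2 nm = 8e-09 m
Confinement energy dE = pi^2 * hbar^2 / (2 * m_eff * m_e * R^2)
dE = pi^2 * (1.055e-34)^2 / (2 * 0.477 * 9.109e-31 * (8e-09)^2) J, divided by 1.602e-19 J/eV
dE = 0.0123 eV
Total band gap = E_g(bulk) + dE = 1.41 + 0.0123 = 1.4223 eV

1.4223


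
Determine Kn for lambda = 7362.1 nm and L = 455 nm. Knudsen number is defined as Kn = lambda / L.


Knudsen number Kn = lambda / L
Kn = 7362.1 / 455
Kn = 16.1804

16.1804


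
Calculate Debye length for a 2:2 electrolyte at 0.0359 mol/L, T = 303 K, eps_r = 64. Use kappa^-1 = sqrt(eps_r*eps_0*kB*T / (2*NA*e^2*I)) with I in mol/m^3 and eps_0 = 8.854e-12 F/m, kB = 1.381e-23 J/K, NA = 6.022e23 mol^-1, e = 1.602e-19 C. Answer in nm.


Ionic strength I = 0.0359 * 2^2 * 1000 = 143.6 mol/m^3
kappa^-1 = sqrt(64 * 8.854e-12 * 1.381e-23 * 303 / (2 * 6.022e23 * (1.602e-19)^2 * 143.6))
kappa^-1 = 0.731 nm

0.731


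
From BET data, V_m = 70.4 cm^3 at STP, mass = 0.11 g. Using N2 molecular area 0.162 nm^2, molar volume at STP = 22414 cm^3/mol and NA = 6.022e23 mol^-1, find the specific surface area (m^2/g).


Number of moles in monolayer = V_m / 22414 = 70.4 / 22414 = 0.00314089
Number of molecules = moles * NA = 0.00314089 * 6.022e23
SA = molecules * sigma / mass
SA = (70.4 / 22414) * 6.022e23 * 0.162e-18 / 0.11
SA = 2785.6 m^2/g

2785.6


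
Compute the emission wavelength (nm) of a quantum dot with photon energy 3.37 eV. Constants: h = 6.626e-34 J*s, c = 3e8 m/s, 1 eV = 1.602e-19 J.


Convert energy: E = 3.37 eV = 3.37 * 1.602e-19 = 5.39874e-19 J
lambda = h*c / E = 6.626e-34 * 3e8 / 5.39874e-19
lambda = 3.68197e-07 m = 368.2 nm

368.2


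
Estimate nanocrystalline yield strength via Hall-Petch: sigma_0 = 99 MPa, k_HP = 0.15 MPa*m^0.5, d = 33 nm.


d = 33 nm = 3.3e-08 m
sqrt(d) = 0.000181659
Hall-Petch contribution = k / sqrt(d) = 0.15 / 0.000181659 = 825.7 MPa
sigma = sigma_0 + k/sqrt(d) = 99 + 825.7 = 924.7 MPa

924.7


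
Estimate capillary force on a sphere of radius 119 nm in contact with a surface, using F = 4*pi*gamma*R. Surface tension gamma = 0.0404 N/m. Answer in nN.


Convert radius: R = 119 nm = 1.19e-07 m
F = 4 * pi * gamma * R
F = 4 * pi * 0.0404 * 1.19e-07
F = 6.04141e-08 N = 60.4141 nN

60.4141


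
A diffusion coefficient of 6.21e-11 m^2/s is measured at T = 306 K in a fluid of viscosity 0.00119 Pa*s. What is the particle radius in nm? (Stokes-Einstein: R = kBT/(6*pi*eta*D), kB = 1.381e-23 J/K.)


Stokes-Einstein: R = kB*T / (6*pi*eta*D)
R = 1.381e-23 * 306 / (6 * pi * 0.00119 * 6.21e-11)
R = 3.03372e-09 m = 3.03 nm

3.03


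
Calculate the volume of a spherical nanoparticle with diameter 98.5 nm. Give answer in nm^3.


Radius r = 98.5/2 = 49.25 nm
Volume V = (4/3) * pi * r^3
V = (4/3) * pi * (49.25)^3
V = 500388.49 nm^3

500388.49


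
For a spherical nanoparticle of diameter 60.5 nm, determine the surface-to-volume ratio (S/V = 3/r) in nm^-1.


Radius r = 60.5/2 = 30.25 nm
S/V = 3 / r = 3 / 30.25
S/V = 0.0992 nm^-1

0.0992


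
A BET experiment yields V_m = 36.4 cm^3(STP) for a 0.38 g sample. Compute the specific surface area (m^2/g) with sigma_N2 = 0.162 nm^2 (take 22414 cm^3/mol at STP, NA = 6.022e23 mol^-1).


Number of moles in monolayer = V_m / 22414 = 36.4 / 22414 = 0.00162399
Number of molecules = moles * NA = 0.00162399 * 6.022e23
SA = molecules * sigma / mass
SA = (36.4 / 22414) * 6.022e23 * 0.162e-18 / 0.38
SA = 416.9 m^2/g

416.9


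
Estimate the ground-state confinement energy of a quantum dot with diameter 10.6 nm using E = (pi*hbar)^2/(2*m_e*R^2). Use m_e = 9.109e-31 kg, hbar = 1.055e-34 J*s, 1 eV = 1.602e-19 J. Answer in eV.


Radius R = 10.6/2 = 5.3 nm = 5.3e-09 m
E = (pi * 1.055e-34)^2 / (2 * 9.109e-31 * (5.3e-09)^2)
E(J) = 2.14661e-21
E = E(J) / 1.602e-19 = 0.0134 eV

0.0134
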